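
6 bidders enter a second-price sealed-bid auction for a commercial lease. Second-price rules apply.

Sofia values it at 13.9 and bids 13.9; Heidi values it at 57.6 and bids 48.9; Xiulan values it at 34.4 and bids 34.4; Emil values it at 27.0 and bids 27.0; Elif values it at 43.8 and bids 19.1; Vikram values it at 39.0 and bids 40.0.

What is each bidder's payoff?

Sorted high to low: Heidi 48.9; Vikram 40.0; Xiulan 34.4; Emil 27.0; Elif 19.1; Sofia 13.9.
Heidi has the top bid and wins; the price is the second-highest bid, 40.0.
Heidi's payoff = 57.6 − 40.0 = 17.6. All other bidders lose, so their payoff is 0.

Sofia 0.0, Heidi 17.6, Xiulan 0.0, Emil 0.0, Elif 0.0, Vikram 0.0.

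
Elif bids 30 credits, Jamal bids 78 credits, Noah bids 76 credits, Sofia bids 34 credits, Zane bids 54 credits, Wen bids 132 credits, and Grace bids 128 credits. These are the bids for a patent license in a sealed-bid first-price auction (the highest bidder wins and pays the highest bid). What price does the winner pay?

Sorted high to low: Wen 132 credits > Grace 128 credits > Jamal 78 credits > Noah 76 credits > Zane 54 credits > Sofia 34 credits > Elif 30 credits.
Wen is the highest bidder, so Wen wins.
Under the first-price rule, the price is the highest bid: 132 credits.

Price paid: 132 credits.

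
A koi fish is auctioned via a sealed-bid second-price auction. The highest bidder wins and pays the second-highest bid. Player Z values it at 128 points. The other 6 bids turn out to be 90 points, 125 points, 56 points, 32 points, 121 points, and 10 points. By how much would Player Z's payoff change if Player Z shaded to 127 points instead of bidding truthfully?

The highest competing bid is 125 points.
Bidding truthfully at 128 points: Player Z has the top bid, wins, and pays the second-highest bid 125 points. Payoff = 128 points − 125 points = 3 points.
Bidding 127 points: Player Z has the top bid, wins, and pays the second-highest bid 125 points. Payoff = 128 points − 125 points = 3 points.
Change = 3 points − 3 points = 0 points.

Payoff change: 0 points.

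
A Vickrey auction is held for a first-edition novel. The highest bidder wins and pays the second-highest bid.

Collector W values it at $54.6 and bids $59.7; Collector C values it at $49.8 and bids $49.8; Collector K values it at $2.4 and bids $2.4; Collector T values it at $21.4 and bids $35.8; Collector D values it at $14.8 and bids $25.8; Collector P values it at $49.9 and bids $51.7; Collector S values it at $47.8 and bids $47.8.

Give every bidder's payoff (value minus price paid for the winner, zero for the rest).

Ordered from highest: Collector W $59.7 > Collector P $51.7 > Collector C $49.8 > Collector S $47.8 > Collector T $35.8 > Collector D $25.8 > Collector K $2.4.
Collector W has the top bid and wins; the price is the second-highest bid, $51.7.
Collector W's payoff = $54.6 − $51.7 = $2.9. All other bidders lose, so their payoff is 0.

Collector W $2.9, Collector C $0.0, Collector K $0.0, Collector T $0.0, Collector D $0.0, Collector P $0.0, Collector S $0.0.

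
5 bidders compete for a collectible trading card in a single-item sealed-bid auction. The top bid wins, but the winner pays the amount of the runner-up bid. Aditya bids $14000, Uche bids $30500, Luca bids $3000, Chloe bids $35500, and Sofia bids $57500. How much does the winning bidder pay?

Price paid: $35500.

Bids in descending order: Sofia $57500; Chloe $35500; Uche $30500; Aditya $14000; Luca $3000.
Sofia has the highest bid, so Sofia wins.
The second-highest bid is $35500, so that is what Sofia pays.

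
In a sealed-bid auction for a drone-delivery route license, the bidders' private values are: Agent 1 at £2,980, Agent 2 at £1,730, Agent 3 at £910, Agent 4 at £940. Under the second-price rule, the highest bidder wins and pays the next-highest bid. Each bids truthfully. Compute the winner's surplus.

Ordered from highest: Agent 1 £2,980 > Agent 2 £1,730 > Agent 4 £940 > Agent 3 £910.
Agent 1 wins with the top bid and pays the second-highest, £1,730.
Surplus = £2,980 − £1,730 = £1,250.

Winner's surplus: £1,250.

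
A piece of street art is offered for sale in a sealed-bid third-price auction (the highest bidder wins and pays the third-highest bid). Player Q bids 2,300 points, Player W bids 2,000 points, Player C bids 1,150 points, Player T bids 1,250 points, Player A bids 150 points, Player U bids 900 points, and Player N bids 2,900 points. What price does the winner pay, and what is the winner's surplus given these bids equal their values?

The winner pays 2,000 points for a surplus of 900 points.

Bids in descending order: Player N 2,900 points > Player Q 2,300 points > Player W 2,000 points > Player T 1,250 points > Player C 1,150 points > Player U 900 points > Player A 150 points.
Player N is the highest bidder, so Player N wins.
Under the third-price rule, the price is the third-highest bid: 2,000 points.
Surplus = 2,900 points − 2,000 points = 900 points.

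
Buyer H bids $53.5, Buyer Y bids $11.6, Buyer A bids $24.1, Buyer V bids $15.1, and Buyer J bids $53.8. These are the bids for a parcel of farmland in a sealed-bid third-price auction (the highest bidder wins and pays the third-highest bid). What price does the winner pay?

Bids in descending order: Buyer J $53.8 > Buyer H $53.5 > Buyer A $24.1 > Buyer V $15.1 > Buyer Y $11.6.
Buyer J is the highest bidder, so Buyer J wins.
Under the third-price rule, the price is the third-highest bid: $24.1.

$24.1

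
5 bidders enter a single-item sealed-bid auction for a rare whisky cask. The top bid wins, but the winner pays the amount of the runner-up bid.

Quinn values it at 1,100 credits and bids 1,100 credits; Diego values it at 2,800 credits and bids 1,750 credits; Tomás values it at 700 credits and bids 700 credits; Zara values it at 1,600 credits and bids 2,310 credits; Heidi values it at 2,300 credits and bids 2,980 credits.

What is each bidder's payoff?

Quinn 0 credits, Diego 0 credits, Tomás 0 credits, Zara 0 credits, Heidi -10 credits.

Ordered from highest: Heidi 2,980 credits, then Zara 2,310 credits, then Diego 1,750 credits, then Quinn 1,100 credits, then Tomás 700 credits.
Heidi has the top bid and wins; the price is the second-highest bid, 2,310 credits.
Heidi's payoff = 2,300 credits − 2,310 credits = -10 credits. All other bidders lose, so their payoff is 0.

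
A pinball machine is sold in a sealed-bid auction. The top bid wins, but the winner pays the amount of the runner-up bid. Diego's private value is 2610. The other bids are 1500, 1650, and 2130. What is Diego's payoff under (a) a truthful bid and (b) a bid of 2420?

(a) 480  (b) 480

The highest competing bid is 2130.
Bidding truthfully at 2610: Diego has the top bid, wins, and pays the second-highest bid 2130. Payoff = 2610 − 2130 = 480.
Bidding 2420: Diego has the top bid, wins, and pays the second-highest bid 2130. Payoff = 2610 − 2130 = 480.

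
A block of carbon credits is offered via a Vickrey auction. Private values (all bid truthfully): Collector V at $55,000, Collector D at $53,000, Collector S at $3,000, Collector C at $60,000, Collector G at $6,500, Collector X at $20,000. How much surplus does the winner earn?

Winner's surplus: $5,000.

Sorted high to low: Collector C $60,000, then Collector V $55,000, then Collector D $53,000, then Collector X $20,000, then Collector G $6,500, then Collector S $3,000.
Collector C wins with the top bid and pays the second-highest, $55,000.
Surplus = $60,000 − $55,000 = $5,000.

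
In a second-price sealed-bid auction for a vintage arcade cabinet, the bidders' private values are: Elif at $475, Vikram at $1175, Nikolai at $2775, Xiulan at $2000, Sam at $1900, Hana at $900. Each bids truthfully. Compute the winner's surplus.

Ranking the bids: Nikolai $2775, then Xiulan $2000, then Sam $1900, then Vikram $1175, then Hana $900, then Elif $475.
Nikolai wins with the top bid and pays the second-highest, $2000.
Surplus = $2775 − $2000 = $775.

$775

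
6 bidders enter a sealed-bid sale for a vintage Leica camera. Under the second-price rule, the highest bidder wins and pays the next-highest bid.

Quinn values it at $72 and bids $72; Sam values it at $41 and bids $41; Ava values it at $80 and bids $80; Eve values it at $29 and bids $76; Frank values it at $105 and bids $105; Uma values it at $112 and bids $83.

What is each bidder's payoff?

Quinn $0, Sam $0, Ava $0, Eve $0, Frank $22, Uma $0.

Sorted high to low: Frank $105 > Uma $83 > Ava $80 > Eve $76 > Quinn $72 > Sam $41.
Frank has the top bid and wins; the price is the second-highest bid, $83.
Frank's payoff = $105 − $83 = $22. All other bidders lose, so their payoff is 0.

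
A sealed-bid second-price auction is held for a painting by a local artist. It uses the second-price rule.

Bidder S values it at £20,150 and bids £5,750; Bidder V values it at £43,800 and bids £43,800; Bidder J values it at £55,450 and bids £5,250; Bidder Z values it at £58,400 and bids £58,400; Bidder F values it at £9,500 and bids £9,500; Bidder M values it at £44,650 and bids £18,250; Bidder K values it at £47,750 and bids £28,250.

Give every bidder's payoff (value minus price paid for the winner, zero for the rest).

Ranking the bids: Bidder Z £58,400 > Bidder V £43,800 > Bidder K £28,250 > Bidder M £18,250 > Bidder F £9,500 > Bidder S £5,750 > Bidder J £5,250.
Bidder Z has the top bid and wins; the price is the second-highest bid, £43,800.
Bidder Z's payoff = £58,400 − £43,800 = £14,600. All other bidders lose, so their payoff is 0.

Bidder S £0, Bidder V £0, Bidder J £0, Bidder Z £14,600, Bidder F £0, Bidder M £0, Bidder K £0.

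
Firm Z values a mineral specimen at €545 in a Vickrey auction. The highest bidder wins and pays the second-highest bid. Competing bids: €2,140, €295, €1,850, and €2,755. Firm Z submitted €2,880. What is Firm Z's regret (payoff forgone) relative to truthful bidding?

Payoff forgone: €2,210.

The highest competing bid is €2,755.
Bidding truthfully at €545: the top bid is €2,755 (a rival), so Firm Z loses. Payoff = €0.
Bidding €2,880: Firm Z has the top bid, wins, and pays the second-highest bid €2,755. Payoff = €545 − €2,755 = -€2,210.
Regret = truthful payoff − actual payoff = €0 − -€2,210 = €2,210.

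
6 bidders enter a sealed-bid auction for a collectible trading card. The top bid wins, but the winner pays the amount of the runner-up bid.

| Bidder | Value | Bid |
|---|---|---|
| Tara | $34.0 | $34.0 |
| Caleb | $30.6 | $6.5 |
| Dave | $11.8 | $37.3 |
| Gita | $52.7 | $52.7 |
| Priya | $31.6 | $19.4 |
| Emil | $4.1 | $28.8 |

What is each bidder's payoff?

Ranking the bids: Gita $52.7; Dave $37.3; Tara $34.0; Emil $28.8; Priya $19.4; Caleb $6.5.
Gita has the top bid and wins; the price is the second-highest bid, $37.3.
Gita's payoff = $52.7 − $37.3 = $15.4. All other bidders lose, so their payoff is 0.

Tara $0.0, Caleb $0.0, Dave $0.0, Gita $15.4, Priya $0.0, Emil $0.0.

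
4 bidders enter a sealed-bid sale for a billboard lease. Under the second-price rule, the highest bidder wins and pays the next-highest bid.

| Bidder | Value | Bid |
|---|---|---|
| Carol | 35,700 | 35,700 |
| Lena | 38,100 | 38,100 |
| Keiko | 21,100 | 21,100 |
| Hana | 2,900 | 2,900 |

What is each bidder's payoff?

Payoffs: Carol 0, Lena 2,400, Keiko 0, Hana 0.

Ordered from highest: Lena 38,100, then Carol 35,700, then Keiko 21,100, then Hana 2,900.
Lena has the top bid and wins; the price is the second-highest bid, 35,700.
Lena's payoff = 38,100 − 35,700 = 2,400. All other bidders lose, so their payoff is 0.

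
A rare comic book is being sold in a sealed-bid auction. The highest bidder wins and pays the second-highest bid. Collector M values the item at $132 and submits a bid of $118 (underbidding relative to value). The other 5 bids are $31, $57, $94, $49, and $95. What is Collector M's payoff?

$37

Highest competing bid: $95.
Collector M's bid $118 is the highest overall, so Collector M wins and pays the second-highest bid, $95.
Payoff = value − price = $132 − $95 = $37.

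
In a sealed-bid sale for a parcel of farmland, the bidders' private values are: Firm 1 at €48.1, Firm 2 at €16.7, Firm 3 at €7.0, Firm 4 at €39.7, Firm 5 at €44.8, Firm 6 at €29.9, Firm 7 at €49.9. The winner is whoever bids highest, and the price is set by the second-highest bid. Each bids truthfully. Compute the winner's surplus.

Winner's surplus: €1.8.

Bids in descending order: Firm 7 €49.9 > Firm 1 €48.1 > Firm 5 €44.8 > Firm 4 €39.7 > Firm 6 €29.9 > Firm 2 €16.7 > Firm 3 €7.0.
Firm 7 wins with the top bid and pays the second-highest, €48.1.
Surplus = €49.9 − €48.1 = €1.8.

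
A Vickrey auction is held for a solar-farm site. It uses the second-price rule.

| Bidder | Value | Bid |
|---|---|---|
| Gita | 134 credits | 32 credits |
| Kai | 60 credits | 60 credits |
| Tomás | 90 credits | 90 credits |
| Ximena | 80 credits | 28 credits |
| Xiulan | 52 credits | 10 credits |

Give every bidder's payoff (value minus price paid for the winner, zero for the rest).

Payoffs: Gita 0 credits, Kai 0 credits, Tomás 30 credits, Ximena 0 credits, Xiulan 0 credits.

Bids in descending order: Tomás 90 credits, then Kai 60 credits, then Gita 32 credits, then Ximena 28 credits, then Xiulan 10 credits.
Tomás has the top bid and wins; the price is the second-highest bid, 60 credits.
Tomás's payoff = 90 credits − 60 credits = 30 credits. All other bidders lose, so their payoff is 0.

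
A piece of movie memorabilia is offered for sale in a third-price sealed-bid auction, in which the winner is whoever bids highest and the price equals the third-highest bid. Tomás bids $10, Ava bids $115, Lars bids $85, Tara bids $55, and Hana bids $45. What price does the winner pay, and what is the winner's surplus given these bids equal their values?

Price $55; surplus $60.

Ordered from highest: Ava $115; Lars $85; Tara $55; Hana $45; Tomás $10.
Ava is the highest bidder, so Ava wins.
Under the third-price rule, the price is the third-highest bid: $55.
Surplus = $115 − $55 = $60.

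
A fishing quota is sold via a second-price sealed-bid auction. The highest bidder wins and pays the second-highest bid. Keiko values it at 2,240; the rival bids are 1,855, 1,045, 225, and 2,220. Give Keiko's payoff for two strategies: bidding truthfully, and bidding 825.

The highest competing bid is 2,220.
Bidding truthfully at 2,240: Keiko has the top bid, wins, and pays the second-highest bid 2,220. Payoff = 2,240 − 2,220 = 20.
Bidding 825: the top bid is 2,220 (a rival), so Keiko loses. Payoff = 0.

(a) 20  (b) 0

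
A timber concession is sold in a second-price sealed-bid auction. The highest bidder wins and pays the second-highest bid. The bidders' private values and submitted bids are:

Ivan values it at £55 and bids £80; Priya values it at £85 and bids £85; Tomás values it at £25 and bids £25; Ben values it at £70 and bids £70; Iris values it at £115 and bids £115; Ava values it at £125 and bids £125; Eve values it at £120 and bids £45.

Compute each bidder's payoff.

Ivan £0, Priya £0, Tomás £0, Ben £0, Iris £0, Ava £10, Eve £0.

Ranking the bids: Ava £125; Iris £115; Priya £85; Ivan £80; Ben £70; Eve £45; Tomás £25.
Ava has the top bid and wins; the price is the second-highest bid, £115.
Ava's payoff = £125 − £115 = £10. All other bidders lose, so their payoff is 0.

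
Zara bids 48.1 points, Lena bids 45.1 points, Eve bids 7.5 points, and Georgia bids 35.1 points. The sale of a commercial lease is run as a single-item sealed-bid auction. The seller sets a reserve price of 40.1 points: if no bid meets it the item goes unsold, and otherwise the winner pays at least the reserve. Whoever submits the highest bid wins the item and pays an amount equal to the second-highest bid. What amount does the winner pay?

The winner pays 45.1 points.

Ordered from highest: Zara 48.1 points, then Lena 45.1 points, then Georgia 35.1 points, then Eve 7.5 points.
Zara has the highest bid, so Zara wins.
The second-highest bid is 45.1 points, which exceeds the reserve, so that sets the price.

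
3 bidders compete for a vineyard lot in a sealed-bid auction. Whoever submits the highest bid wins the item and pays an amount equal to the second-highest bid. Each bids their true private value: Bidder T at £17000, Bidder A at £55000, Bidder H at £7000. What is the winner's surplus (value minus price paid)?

Ranking the bids: Bidder A £55000, then Bidder T £17000, then Bidder H £7000.
Bidder A wins with the top bid and pays the second-highest, £17000.
Surplus = £55000 − £17000 = £38000.

Surplus = £38000.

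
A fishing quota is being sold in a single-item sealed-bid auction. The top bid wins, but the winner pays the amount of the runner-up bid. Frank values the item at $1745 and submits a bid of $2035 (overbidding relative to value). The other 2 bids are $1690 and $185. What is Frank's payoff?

Payoff = $55.

Highest competing bid: $1690.
Frank's bid $2035 is the highest overall, so Frank wins and pays the second-highest bid, $1690.
Payoff = value − price = $1745 − $1690 = $55.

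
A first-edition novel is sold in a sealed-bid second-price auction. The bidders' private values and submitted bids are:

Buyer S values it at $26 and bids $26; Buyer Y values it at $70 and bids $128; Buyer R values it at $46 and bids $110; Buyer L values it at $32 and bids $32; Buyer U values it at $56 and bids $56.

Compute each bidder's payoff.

Buyer S $0, Buyer Y -$40, Buyer R $0, Buyer L $0, Buyer U $0.

Ordered from highest: Buyer Y $128 > Buyer R $110 > Buyer U $56 > Buyer L $32 > Buyer S $26.
Buyer Y has the top bid and wins; the price is the second-highest bid, $110.
Buyer Y's payoff = $70 − $110 = -$40. All other bidders lose, so their payoff is 0.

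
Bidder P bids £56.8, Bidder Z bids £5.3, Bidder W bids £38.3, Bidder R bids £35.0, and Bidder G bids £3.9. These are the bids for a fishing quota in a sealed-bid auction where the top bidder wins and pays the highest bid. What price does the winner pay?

Ordered from highest: Bidder P £56.8, then Bidder W £38.3, then Bidder R £35.0, then Bidder Z £5.3, then Bidder G £3.9.
Bidder P is the highest bidder, so Bidder P wins.
Under the first-price rule, the price is the highest bid: £56.8.

£56.8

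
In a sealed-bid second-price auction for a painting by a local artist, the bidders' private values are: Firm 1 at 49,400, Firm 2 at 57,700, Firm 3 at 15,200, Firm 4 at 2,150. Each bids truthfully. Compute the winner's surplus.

Bids in descending order: Firm 2 57,700; Firm 1 49,400; Firm 3 15,200; Firm 4 2,150.
Firm 2 wins with the top bid and pays the second-highest, 49,400.
Surplus = 57,700 − 49,400 = 8,300.

8,300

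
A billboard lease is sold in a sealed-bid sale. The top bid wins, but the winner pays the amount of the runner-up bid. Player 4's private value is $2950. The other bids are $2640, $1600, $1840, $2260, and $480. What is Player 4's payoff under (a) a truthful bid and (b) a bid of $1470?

(a) $310  (b) $0

The highest competing bid is $2640.
Bidding truthfully at $2950: Player 4 has the top bid, wins, and pays the second-highest bid $2640. Payoff = $2950 − $2640 = $310.
Bidding $1470: the top bid is $2640 (a rival), so Player 4 loses. Payoff = $0.
Deviating from a truthful bid can only lose payoff in a second-price auction — never gain.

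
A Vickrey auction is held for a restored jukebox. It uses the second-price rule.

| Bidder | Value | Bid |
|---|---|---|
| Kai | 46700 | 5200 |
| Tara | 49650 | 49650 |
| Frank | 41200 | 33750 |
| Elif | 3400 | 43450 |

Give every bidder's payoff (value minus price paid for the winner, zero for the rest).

Ranking the bids: Tara 49650; Elif 43450; Frank 33750; Kai 5200.
Tara has the top bid and wins; the price is the second-highest bid, 43450.
Tara's payoff = 49650 − 43450 = 6200. All other bidders lose, so their payoff is 0.

Payoffs: Kai 0, Tara 6200, Frank 0, Elif 0.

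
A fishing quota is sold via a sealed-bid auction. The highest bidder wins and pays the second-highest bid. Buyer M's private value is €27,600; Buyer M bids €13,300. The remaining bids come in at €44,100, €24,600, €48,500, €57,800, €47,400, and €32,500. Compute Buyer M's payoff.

Payoff = €0.

Highest competing bid: €57,800.
Buyer M's bid €13,300 is not the highest, so Buyer M loses, pays nothing, and earns zero payoff.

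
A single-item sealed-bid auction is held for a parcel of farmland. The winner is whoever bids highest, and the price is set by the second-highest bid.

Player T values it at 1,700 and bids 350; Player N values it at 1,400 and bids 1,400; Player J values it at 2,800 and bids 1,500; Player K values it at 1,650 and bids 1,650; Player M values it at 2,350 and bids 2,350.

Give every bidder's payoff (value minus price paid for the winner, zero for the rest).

Player T 0, Player N 0, Player J 0, Player K 0, Player M 700.

Sorted high to low: Player M 2,350, then Player K 1,650, then Player J 1,500, then Player N 1,400, then Player T 350.
Player M has the top bid and wins; the price is the second-highest bid, 1,650.
Player M's payoff = 2,350 − 1,650 = 700. All other bidders lose, so their payoff is 0.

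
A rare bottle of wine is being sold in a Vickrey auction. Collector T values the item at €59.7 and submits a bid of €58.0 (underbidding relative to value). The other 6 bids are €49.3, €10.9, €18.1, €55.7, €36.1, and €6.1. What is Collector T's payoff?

Highest competing bid: €55.7.
Collector T's bid €58.0 is the highest overall, so Collector T wins and pays the second-highest bid, €55.7.
Payoff = value − price = €59.7 − €55.7 = €4.0.

Collector T's payoff: €4.0.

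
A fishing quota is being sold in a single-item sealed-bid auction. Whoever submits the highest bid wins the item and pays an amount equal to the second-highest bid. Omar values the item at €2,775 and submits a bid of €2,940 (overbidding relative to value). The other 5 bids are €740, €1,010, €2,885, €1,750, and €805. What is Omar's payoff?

Omar's payoff: -€110.

Highest competing bid: €2,885.
Omar's bid €2,940 is the highest overall, so Omar wins and pays the second-highest bid, €2,885.
Payoff = value − price = €2,775 − €2,885 = -€110.
Overbidding won the item at a price above value — truthful bidding would have avoided this loss.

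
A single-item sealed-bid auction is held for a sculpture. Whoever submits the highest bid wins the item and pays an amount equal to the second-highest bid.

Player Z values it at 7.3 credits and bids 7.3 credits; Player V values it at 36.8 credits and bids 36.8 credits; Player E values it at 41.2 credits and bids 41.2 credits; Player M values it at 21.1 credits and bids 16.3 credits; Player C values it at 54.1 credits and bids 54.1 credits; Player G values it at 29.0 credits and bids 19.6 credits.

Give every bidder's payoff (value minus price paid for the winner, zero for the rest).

Player Z 0.0 credits, Player V 0.0 credits, Player E 0.0 credits, Player M 0.0 credits, Player C 12.9 credits, Player G 0.0 credits.

Ranking the bids: Player C 54.1 credits > Player E 41.2 credits > Player V 36.8 credits > Player G 19.6 credits > Player M 16.3 credits > Player Z 7.3 credits.
Player C has the top bid and wins; the price is the second-highest bid, 41.2 credits.
Player C's payoff = 54.1 credits − 41.2 credits = 12.9 credits. All other bidders lose, so their payoff is 0.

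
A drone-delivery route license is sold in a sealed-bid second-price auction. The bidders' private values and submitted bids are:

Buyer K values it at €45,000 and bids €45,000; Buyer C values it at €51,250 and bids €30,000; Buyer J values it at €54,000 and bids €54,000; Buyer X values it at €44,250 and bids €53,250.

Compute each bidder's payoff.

Sorted high to low: Buyer J €54,000, then Buyer X €53,250, then Buyer K €45,000, then Buyer C €30,000.
Buyer J has the top bid and wins; the price is the second-highest bid, €53,250.
Buyer J's payoff = €54,000 − €53,250 = €750. All other bidders lose, so their payoff is 0.

Payoffs: Buyer K €0, Buyer C €0, Buyer J €750, Buyer X €0.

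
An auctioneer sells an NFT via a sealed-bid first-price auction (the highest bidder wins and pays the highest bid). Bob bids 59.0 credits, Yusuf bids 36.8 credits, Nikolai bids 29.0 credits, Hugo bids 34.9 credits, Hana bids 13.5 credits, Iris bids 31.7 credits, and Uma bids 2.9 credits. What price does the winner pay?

Bids in descending order: Bob 59.0 credits; Yusuf 36.8 credits; Hugo 34.9 credits; Iris 31.7 credits; Nikolai 29.0 credits; Hana 13.5 credits; Uma 2.9 credits.
Bob is the highest bidder, so Bob wins.
Under the first-price rule, the price is the highest bid: 59.0 credits.

59.0 credits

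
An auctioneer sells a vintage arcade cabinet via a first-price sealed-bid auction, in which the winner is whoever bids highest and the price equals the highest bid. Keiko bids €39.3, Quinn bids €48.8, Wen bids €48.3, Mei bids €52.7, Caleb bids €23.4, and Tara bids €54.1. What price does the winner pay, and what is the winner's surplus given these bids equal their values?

Price €54.1; surplus €0.0.

Ranking the bids: Tara €54.1; Mei €52.7; Quinn €48.8; Wen €48.3; Keiko €39.3; Caleb €23.4.
Tara is the highest bidder, so Tara wins.
Under the first-price rule, the price is the highest bid: €54.1.
Surplus = €54.1 − €54.1 = €0.0.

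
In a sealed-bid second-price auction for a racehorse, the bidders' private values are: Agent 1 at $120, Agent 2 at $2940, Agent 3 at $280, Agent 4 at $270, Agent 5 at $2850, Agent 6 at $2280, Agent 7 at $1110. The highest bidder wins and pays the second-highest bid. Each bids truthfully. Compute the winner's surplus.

Sorted high to low: Agent 2 $2940 > Agent 5 $2850 > Agent 6 $2280 > Agent 7 $1110 > Agent 3 $280 > Agent 4 $270 > Agent 1 $120.
Agent 2 wins with the top bid and pays the second-highest, $2850.
Surplus = $2940 − $2850 = $90.

Surplus = $90.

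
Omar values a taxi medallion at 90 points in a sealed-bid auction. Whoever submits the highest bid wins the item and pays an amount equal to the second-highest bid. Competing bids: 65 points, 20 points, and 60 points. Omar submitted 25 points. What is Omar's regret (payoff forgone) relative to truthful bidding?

Regret: 25 points.

The highest competing bid is 65 points.
Bidding truthfully at 90 points: Omar has the top bid, wins, and pays the second-highest bid 65 points. Payoff = 90 points − 65 points = 25 points.
Bidding 25 points: the top bid is 65 points (a rival), so Omar loses. Payoff = 0 points.
Regret = truthful payoff − actual payoff = 25 points − 0 points = 25 points.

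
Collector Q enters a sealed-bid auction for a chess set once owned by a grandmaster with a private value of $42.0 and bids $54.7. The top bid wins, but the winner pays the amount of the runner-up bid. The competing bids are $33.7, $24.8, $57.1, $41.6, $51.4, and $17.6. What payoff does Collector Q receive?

$0.0

Highest competing bid: $57.1.
Collector Q's bid $54.7 is not the highest, so Collector Q loses, pays nothing, and earns zero payoff.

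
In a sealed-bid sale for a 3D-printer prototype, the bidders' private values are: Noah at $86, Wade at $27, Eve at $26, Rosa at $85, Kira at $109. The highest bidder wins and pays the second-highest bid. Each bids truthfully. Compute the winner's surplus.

Bids in descending order: Kira $109, then Noah $86, then Rosa $85, then Wade $27, then Eve $26.
Kira wins with the top bid and pays the second-highest, $86.
Surplus = $109 − $86 = $23.

Winner's surplus: $23.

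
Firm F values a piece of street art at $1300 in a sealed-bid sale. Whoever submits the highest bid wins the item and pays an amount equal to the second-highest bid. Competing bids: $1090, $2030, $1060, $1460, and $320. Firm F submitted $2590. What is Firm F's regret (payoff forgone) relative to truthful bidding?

The highest competing bid is $2030.
Bidding truthfully at $1300: the top bid is $2030 (a rival), so Firm F loses. Payoff = $0.
Bidding $2590: Firm F has the top bid, wins, and pays the second-highest bid $2030. Payoff = $1300 − $2030 = -$730.
Regret = truthful payoff − actual payoff = $0 − -$730 = $730.
Deviating from a truthful bid can only lose payoff in a second-price auction — never gain.

$730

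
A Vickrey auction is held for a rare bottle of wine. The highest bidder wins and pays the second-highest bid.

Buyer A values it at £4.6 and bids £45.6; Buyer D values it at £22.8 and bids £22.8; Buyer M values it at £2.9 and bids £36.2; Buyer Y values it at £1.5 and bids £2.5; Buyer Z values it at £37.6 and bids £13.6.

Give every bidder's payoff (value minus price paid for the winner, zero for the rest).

Sorted high to low: Buyer A £45.6 > Buyer M £36.2 > Buyer D £22.8 > Buyer Z £13.6 > Buyer Y £2.5.
Buyer A has the top bid and wins; the price is the second-highest bid, £36.2.
Buyer A's payoff = £4.6 − £36.2 = -£31.6. All other bidders lose, so their payoff is 0.

Buyer A -£31.6, Buyer D £0.0, Buyer M £0.0, Buyer Y £0.0, Buyer Z £0.0.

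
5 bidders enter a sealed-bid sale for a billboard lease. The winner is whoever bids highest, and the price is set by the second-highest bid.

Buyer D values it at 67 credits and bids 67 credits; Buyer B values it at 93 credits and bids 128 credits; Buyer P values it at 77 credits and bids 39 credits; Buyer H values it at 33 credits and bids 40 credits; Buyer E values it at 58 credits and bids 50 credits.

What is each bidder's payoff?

Ranking the bids: Buyer B 128 credits; Buyer D 67 credits; Buyer E 50 credits; Buyer H 40 credits; Buyer P 39 credits.
Buyer B has the top bid and wins; the price is the second-highest bid, 67 credits.
Buyer B's payoff = 93 credits − 67 credits = 26 credits. All other bidders lose, so their payoff is 0.

Buyer D 0 credits, Buyer B 26 credits, Buyer P 0 credits, Buyer H 0 credits, Buyer E 0 credits.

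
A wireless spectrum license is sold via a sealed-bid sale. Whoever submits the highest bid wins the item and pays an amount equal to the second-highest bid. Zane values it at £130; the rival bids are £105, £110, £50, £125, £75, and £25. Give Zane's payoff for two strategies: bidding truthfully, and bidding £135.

(a) £5  (b) £5

The highest competing bid is £125.
Bidding truthfully at £130: Zane has the top bid, wins, and pays the second-highest bid £125. Payoff = £130 − £125 = £5.
Bidding £135: Zane has the top bid, wins, and pays the second-highest bid £125. Payoff = £130 − £125 = £5.
The bid only affects whether you win, not the price — here both bids land on the same side of the top rival bid, so the deviation is payoff-neutral.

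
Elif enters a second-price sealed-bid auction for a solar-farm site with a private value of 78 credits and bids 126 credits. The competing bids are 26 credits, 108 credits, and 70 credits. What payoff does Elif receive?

-30 credits

Highest competing bid: 108 credits.
Elif's bid 126 credits is the highest overall, so Elif wins and pays the second-highest bid, 108 credits.
Payoff = value − price = 78 credits − 108 credits = -30 credits.
Overbidding won the item at a price above value — truthful bidding would have avoided this loss.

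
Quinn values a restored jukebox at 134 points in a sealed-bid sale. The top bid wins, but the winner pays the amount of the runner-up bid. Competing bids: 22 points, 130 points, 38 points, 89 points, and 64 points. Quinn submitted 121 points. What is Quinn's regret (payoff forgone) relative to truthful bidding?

Regret: 4 points.

The highest competing bid is 130 points.
Bidding truthfully at 134 points: Quinn has the top bid, wins, and pays the second-highest bid 130 points. Payoff = 134 points − 130 points = 4 points.
Bidding 121 points: the top bid is 130 points (a rival), so Quinn loses. Payoff = 0 points.
Regret = truthful payoff − actual payoff = 4 points − 0 points = 4 points.
This is the dominant-strategy logic: truthful bidding weakly beats any alternative.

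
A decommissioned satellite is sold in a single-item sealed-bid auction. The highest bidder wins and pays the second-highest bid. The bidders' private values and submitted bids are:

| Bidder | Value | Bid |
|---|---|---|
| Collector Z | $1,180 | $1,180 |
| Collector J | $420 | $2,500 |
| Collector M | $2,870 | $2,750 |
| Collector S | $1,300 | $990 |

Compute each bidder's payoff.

Bids in descending order: Collector M $2,750; Collector J $2,500; Collector Z $1,180; Collector S $990.
Collector M has the top bid and wins; the price is the second-highest bid, $2,500.
Collector M's payoff = $2,870 − $2,500 = $370. All other bidders lose, so their payoff is 0.

Collector Z $0, Collector J $0, Collector M $370, Collector S $0.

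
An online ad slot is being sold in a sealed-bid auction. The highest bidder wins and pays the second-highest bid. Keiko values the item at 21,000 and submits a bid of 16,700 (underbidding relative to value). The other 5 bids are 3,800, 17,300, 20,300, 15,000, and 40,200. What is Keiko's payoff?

Highest competing bid: 40,200.
Keiko's bid 16,700 is not the highest, so Keiko loses, pays nothing, and earns zero payoff.

Keiko's payoff: 0.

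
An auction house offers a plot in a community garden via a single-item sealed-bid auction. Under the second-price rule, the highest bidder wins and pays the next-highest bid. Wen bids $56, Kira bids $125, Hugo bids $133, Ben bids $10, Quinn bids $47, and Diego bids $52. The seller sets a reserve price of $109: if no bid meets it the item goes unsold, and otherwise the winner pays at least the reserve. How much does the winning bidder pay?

Ordered from highest: Hugo $133, then Kira $125, then Wen $56, then Diego $52, then Quinn $47, then Ben $10.
Hugo has the highest bid, so Hugo wins.
The second-highest bid is $125, which exceeds the reserve, so that sets the price.

$125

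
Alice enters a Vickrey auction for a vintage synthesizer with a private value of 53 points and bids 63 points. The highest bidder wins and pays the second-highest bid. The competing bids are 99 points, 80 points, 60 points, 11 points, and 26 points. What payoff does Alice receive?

Highest competing bid: 99 points.
Alice's bid 63 points is not the highest, so Alice loses, pays nothing, and earns zero payoff.

Alice's payoff: 0 points.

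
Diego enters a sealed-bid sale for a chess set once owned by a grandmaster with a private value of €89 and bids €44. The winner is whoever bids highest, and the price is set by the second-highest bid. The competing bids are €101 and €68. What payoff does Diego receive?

Payoff = €0.

Highest competing bid: €101.
Diego's bid €44 is not the highest, so Diego loses, pays nothing, and earns zero payoff.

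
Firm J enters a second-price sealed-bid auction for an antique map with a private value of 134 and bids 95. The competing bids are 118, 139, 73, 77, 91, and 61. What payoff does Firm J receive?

Highest competing bid: 139.
Firm J's bid 95 is not the highest, so Firm J loses, pays nothing, and earns zero payoff.

0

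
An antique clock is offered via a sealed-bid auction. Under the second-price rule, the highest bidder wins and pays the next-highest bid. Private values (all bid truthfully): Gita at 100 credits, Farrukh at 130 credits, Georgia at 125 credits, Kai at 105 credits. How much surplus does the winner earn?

Sorted high to low: Farrukh 130 credits > Georgia 125 credits > Kai 105 credits > Gita 100 credits.
Farrukh wins with the top bid and pays the second-highest, 125 credits.
Surplus = 130 credits − 125 credits = 5 credits.

Winner's surplus: 5 credits.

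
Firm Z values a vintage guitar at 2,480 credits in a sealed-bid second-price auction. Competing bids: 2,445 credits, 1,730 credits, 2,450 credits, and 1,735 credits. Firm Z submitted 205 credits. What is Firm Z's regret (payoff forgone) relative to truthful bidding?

The highest competing bid is 2,450 credits.
Bidding truthfully at 2,480 credits: Firm Z has the top bid, wins, and pays the second-highest bid 2,450 credits. Payoff = 2,480 credits − 2,450 credits = 30 credits.
Bidding 205 credits: the top bid is 2,450 credits (a rival), so Firm Z loses. Payoff = 0 credits.
Regret = truthful payoff − actual payoff = 30 credits − 0 credits = 30 credits.
This is the dominant-strategy logic: truthful bidding weakly beats any alternative.

Payoff forgone: 30 credits.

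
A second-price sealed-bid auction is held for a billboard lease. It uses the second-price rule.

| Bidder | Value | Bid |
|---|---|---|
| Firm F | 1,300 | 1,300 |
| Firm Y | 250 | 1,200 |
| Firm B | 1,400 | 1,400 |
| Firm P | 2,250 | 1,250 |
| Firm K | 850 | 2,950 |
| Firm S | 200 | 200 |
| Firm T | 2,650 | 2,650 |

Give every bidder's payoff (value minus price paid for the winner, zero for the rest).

Ranking the bids: Firm K 2,950; Firm T 2,650; Firm B 1,400; Firm F 1,300; Firm P 1,250; Firm Y 1,200; Firm S 200.
Firm K has the top bid and wins; the price is the second-highest bid, 2,650.
Firm K's payoff = 850 − 2,650 = -1,800. All other bidders lose, so their payoff is 0.

Payoffs: Firm F 0, Firm Y 0, Firm B 0, Firm P 0, Firm K -1,800, Firm S 0, Firm T 0.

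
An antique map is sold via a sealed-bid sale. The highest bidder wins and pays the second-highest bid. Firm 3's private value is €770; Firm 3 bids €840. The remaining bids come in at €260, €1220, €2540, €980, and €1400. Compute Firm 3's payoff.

The bidder's payoff: €0.

Highest competing bid: €2540.
Firm 3's bid €840 is not the highest, so Firm 3 loses, pays nothing, and earns zero payoff.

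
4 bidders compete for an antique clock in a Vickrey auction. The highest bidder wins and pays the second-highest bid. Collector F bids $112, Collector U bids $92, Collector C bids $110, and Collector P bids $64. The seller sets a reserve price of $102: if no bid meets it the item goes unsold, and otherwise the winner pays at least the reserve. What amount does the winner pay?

The winner pays $110.

Bids in descending order: Collector F $112, then Collector C $110, then Collector U $92, then Collector P $64.
Collector F has the highest bid, so Collector F wins.
The second-highest bid is $110, which exceeds the reserve, so that sets the price.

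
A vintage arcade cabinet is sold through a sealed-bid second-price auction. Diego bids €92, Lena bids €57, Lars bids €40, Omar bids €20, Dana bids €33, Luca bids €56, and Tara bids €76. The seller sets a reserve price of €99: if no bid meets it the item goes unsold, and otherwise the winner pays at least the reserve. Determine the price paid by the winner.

Bids in descending order: Diego €92; Tara €76; Lena €57; Luca €56; Lars €40; Dana €33; Omar €20.
The top bid €92 is below the reserve €99, so the item goes unsold and nothing is paid.

unsold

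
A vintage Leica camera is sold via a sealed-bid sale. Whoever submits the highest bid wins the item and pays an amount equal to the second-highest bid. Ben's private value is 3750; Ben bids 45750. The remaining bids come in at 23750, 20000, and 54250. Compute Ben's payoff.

Ben's payoff: 0.

Highest competing bid: 54250.
Ben's bid 45750 is not the highest, so Ben loses, pays nothing, and earns zero payoff.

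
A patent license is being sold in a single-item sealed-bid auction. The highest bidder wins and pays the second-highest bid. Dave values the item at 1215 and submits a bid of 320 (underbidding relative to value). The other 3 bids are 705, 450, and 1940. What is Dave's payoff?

Highest competing bid: 1940.
Dave's bid 320 is not the highest, so Dave loses, pays nothing, and earns zero payoff.

Payoff = 0.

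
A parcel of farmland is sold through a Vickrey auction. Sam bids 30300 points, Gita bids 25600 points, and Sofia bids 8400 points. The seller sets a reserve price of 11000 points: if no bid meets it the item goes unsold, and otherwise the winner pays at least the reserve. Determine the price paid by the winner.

Ordered from highest: Sam 30300 points > Gita 25600 points > Sofia 8400 points.
Sam has the highest bid, so Sam wins.
The second-highest bid is 25600 points, which exceeds the reserve, so that sets the price.

Price paid: 25600 points.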